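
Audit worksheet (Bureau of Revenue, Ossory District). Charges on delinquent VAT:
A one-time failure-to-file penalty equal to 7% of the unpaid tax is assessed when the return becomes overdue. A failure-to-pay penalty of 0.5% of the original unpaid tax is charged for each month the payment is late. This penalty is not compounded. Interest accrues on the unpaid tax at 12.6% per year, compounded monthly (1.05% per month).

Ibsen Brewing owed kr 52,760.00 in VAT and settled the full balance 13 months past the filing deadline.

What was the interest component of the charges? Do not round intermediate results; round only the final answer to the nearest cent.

Interest: kr 52,760.00 × ((1 + 0.0105)^13 − 1) = kr 52,760.00 × 0.1454394… = kr 7,673.3848…

kr 7,673.38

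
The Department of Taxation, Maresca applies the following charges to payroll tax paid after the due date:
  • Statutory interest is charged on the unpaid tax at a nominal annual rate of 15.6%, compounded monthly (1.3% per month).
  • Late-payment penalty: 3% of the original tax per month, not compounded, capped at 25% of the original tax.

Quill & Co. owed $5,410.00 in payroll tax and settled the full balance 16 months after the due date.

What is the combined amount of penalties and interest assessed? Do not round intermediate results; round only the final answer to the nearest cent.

$2,594.44

Penalty (uncapped): 16 × 3% × $5,410.00 = $2,596.80; cap = 25% × $5,410.00 = $1,352.50 → penalty = $1,352.50
Interest: $5,410.00 × ((1 + 0.013)^16 − 1) = $5,410.00 × 0.2295640… = $1,241.9410…
Penalties + interest = $1,352.5000 + $1,241.9410… = $2,594.44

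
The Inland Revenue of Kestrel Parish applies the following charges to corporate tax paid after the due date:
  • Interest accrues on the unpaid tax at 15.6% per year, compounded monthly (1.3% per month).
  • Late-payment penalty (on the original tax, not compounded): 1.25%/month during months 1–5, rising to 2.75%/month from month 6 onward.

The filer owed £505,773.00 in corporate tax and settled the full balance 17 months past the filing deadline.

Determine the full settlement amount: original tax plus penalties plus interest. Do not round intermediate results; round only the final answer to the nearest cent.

£828,480.60

Penalty, months 1–5: 5 × 1.25% × £505,773.00 = £31,610.81…
Penalty, months 6–17: 12 × 2.75% × £505,773.00 = £166,905.09
Interest: £505,773.00 × ((1 + 0.013)^17 − 1) = £505,773.00 × 0.2455483… = £124,191.6972…
Total = £505,773.00 + £198,515.9025 + £124,191.6972… = £828,480.60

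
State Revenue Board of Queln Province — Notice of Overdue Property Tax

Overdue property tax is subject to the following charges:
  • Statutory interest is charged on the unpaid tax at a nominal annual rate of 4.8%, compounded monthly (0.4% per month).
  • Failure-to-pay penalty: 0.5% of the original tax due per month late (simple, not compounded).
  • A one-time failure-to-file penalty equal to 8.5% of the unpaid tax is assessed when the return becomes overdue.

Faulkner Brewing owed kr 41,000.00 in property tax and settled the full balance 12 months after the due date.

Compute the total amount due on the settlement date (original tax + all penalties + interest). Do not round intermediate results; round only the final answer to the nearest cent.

kr 48,956.88

Failure-to-file penalty: 8.5% × kr 41,000.00 = kr 3,485.00
Failure-to-pay penalty = 0.5% × kr 41,000.00 × 12 mo = kr 2,460.00
Interest: kr 41,000.00 × ((1 + 0.004)^12 − 1) = kr 41,000.00 × 0.0490702… = kr 2,011.8785…
Total = kr 41,000.00 + kr 5,945.0000 + kr 2,011.8785… = kr 48,956.88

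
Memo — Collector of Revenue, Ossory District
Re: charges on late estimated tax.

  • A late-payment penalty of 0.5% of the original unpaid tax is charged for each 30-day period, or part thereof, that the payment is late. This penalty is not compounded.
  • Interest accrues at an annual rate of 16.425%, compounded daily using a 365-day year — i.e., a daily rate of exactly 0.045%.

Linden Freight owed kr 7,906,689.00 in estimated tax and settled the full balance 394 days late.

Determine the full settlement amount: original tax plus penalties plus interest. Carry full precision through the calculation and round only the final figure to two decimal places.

kr 9,993,593.31

Penalty periods: ⌈394/30⌉ = 14; penalty = 14 × 0.5% × kr 7,906,689.00 = kr 553,468.23
Interest: kr 7,906,689.00 × ((1 + 0.00045)^394 − 1) = kr 7,906,689.00 × 0.19394162… = kr 1,533,436.0750…
Total = kr 7,906,689.00 + kr 553,468.2300 + kr 1,533,436.0750… = kr 9,993,593.31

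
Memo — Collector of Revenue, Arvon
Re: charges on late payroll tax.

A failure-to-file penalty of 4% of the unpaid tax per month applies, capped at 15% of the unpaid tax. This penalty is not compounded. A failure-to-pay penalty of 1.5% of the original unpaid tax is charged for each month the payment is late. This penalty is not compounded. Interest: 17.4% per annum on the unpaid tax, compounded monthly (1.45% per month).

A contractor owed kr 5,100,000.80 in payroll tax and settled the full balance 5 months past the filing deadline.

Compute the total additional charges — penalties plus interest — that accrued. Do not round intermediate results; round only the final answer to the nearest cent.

Failure-to-file: 5 × 4% × kr 5,100,000.80 = kr 1,020,000.16, capped at 15% × kr 5,100,000.80 = kr 765,000.12
Failure-to-pay penalty: 5 × 1.5% × kr 5,100,000.80 = kr 382,500.06
Interest: kr 5,100,000.80 × ((1 + 0.0145)^5 − 1) = kr 5,100,000.80 × 0.0746332… = kr 380,629.4201…
Penalties + interest = kr 1,147,500.1800 + kr 380,629.4201… = kr 1,528,129.60

kr 1,528,129.60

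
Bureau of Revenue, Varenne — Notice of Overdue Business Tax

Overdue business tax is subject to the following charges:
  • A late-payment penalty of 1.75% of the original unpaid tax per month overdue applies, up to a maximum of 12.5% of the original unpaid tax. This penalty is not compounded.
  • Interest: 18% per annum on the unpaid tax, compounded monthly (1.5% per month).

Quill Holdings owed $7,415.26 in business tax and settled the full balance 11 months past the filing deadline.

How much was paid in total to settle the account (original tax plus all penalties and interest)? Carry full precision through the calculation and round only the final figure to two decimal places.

Penalty (uncapped): 11 × 1.75% × $7,415.26 = $1,427.44…; cap = 12.5% × $7,415.26 = $926.91… → penalty = $926.91…
Interest: $7,415.26 × ((1 + 0.015)^11 − 1) = $7,415.26 × 0.1779489… = $1,319.5376…
Total = $7,415.26 + $926.9075 + $1,319.5376… = $9,661.71

$9,661.71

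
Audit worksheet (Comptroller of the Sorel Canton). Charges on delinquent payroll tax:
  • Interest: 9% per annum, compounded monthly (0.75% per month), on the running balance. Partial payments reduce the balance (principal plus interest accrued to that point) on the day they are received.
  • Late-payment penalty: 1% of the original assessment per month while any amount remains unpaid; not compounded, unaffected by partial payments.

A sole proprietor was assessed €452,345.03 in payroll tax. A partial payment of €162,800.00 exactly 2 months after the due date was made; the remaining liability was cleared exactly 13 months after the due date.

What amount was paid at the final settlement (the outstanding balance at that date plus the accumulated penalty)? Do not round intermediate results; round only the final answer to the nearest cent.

Balance at month 2: €452,345.0300 × (1 + 0.0075)^2 = €459,155.6499…
After €162,800.00 payment: €459,155.6499… − €162,800.00 = €296,355.6499…
Balance at month 13: €296,355.6499… × (1 + 0.0075)^11 = €321,742.7831…
Penalty: 13 × 1% × €452,345.03 = €58,804.85…
Final settlement = outstanding balance + penalty = €321,742.7831… + €58,804.85… = €380,547.64

€380,547.64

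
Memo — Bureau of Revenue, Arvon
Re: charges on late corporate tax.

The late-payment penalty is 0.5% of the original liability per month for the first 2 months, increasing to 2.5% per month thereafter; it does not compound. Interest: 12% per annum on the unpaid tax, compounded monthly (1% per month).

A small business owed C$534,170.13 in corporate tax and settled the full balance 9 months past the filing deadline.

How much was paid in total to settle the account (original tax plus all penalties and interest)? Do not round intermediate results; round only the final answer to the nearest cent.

Penalty, months 1–2: 2 × 0.5% × C$534,170.13 = C$5,341.70…
Penalty, months 3–9: 7 × 2.5% × C$534,170.13 = C$93,479.77…
Interest: C$534,170.13 × ((1 + 0.01)^9 − 1) = C$534,170.13 × 0.0936853… = C$50,043.8743…
Total = C$534,170.13 + C$98,821.4741… + C$50,043.8743… = C$683,035.48

C$683,035.48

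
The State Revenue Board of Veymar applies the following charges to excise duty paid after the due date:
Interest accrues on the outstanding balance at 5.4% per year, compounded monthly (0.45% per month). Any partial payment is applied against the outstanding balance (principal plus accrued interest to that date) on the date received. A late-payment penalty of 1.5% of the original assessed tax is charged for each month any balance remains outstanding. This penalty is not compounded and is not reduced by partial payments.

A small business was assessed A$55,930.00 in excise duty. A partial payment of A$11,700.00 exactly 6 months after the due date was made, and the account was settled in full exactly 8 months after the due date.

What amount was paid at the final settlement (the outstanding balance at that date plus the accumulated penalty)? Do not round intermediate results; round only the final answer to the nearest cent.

Balance at month 6: A$55,930.0000 × (1 + 0.0045)^6 = A$57,457.2010…
After A$11,700.00 payment: A$57,457.2010… − A$11,700.00 = A$45,757.2010…
Balance at month 8: A$45,757.2010… × (1 + 0.0045)^2 = A$46,169.9424…
Penalty: 8 × 1.5% × A$55,930.00 = A$6,711.60
Final settlement = outstanding balance + penalty = A$46,169.9424… + A$6,711.60 = A$52,881.54

A$52,881.54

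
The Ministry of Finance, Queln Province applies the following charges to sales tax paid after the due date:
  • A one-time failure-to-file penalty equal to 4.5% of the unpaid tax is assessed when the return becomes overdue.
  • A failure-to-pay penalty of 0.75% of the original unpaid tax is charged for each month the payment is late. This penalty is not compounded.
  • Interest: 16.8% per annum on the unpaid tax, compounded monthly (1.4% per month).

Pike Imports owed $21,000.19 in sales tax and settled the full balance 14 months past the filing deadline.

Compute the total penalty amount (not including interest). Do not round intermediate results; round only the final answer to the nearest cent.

Failure-to-file penalty: 4.5% × $21,000.19 = $945.01…
Failure-to-pay penalty: 14 × 0.75% × $21,000.19 = $2,205.02…
Total penalty = $945.01… + $2,205.02… = $3,150.03

$3,150.03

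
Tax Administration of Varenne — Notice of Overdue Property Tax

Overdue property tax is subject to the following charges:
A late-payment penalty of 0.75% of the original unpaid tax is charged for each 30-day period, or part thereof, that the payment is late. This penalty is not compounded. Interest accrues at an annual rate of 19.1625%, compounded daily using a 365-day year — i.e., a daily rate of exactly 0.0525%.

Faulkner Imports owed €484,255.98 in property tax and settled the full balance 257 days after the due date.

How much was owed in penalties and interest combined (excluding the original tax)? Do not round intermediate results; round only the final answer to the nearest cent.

Penalty periods: ⌈257/30⌉ = 9; penalty = 9 × 0.75% × €484,255.98 = €32,687.28…
Interest: €484,255.98 × ((1 + 0.000525)^257 − 1) = €484,255.98 × 0.14441043… = €69,931.6135…
Penalties + interest = €32,687.2787… + €69,931.6135… = €102,618.89

€102,618.89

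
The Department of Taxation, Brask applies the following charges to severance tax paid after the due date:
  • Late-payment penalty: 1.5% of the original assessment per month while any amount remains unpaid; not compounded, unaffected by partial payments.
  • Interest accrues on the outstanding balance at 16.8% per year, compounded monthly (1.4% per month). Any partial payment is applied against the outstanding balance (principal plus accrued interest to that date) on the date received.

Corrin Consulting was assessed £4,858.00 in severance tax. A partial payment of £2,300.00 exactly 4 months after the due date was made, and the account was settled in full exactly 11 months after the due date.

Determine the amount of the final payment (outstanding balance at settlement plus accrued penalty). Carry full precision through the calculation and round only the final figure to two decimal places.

Balance at month 4: £4,858.0000 × (1 + 0.014)^4 = £5,135.8145…
After £2,300.00 payment: £5,135.8145… − £2,300.00 = £2,835.8145…
Balance at month 11: £2,835.8145… × (1 + 0.014)^7 = £3,125.6727…
Penalty: 11 × 1.5% × £4,858.00 = £801.57
Final settlement = outstanding balance + penalty = £3,125.6727… + £801.57 = £3,927.24

£3,927.24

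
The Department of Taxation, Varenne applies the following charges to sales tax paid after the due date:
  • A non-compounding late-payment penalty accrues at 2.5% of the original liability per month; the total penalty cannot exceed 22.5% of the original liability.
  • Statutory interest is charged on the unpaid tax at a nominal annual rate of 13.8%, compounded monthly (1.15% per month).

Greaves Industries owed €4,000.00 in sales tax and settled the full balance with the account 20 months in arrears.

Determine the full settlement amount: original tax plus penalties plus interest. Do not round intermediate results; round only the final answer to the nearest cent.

Penalty (uncapped): 20 × 2.5% × €4,000.00 = €2,000.00; cap = 22.5% × €4,000.00 = €900.00 → penalty = €900.00
Interest: €4,000.00 × ((1 + 0.0115)^20 − 1) = €4,000.00 × 0.2569492… = €1,027.7970…
Total = €4,000.00 + €900.0000 + €1,027.7970… = €5,927.80

€5,927.80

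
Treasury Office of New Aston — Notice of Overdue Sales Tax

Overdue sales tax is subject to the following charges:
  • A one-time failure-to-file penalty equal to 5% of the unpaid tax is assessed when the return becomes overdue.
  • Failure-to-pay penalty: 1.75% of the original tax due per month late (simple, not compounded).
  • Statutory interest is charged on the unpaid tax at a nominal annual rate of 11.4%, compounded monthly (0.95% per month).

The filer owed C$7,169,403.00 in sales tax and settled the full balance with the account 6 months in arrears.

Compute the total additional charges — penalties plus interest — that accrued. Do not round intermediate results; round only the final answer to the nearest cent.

Failure-to-file penalty: 5% × C$7,169,403.00 = C$358,470.15
Failure-to-pay penalty: 6 × 1.75% × C$7,169,403.00 = C$752,787.32…
Interest: C$7,169,403.00 × ((1 + 0.0095)^6 − 1) = C$7,169,403.00 × 0.0583710… = C$418,485.3669…
Penalties + interest = C$1,111,257.4650 + C$418,485.3669… = C$1,529,742.83

C$1,529,742.83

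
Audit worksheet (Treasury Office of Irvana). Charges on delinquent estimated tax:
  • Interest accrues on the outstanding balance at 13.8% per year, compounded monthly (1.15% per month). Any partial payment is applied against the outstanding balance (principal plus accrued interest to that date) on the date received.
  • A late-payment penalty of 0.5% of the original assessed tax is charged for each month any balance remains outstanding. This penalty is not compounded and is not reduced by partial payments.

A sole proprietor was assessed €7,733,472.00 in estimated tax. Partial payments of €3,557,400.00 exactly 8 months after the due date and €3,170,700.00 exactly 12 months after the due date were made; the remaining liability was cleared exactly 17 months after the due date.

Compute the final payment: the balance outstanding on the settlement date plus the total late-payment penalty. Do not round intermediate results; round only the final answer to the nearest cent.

€2,749,887.73

Balance at month 8: €7,733,472.0000 × (1 + 0.0115)^8 = €8,474,256.6786…
After €3,557,400.00 payment: €8,474,256.6786… − €3,557,400.00 = €4,916,856.6786…
Balance at month 12: €4,916,856.6786… × (1 + 0.0115)^4 = €5,146,963.6093…
After €3,170,700.00 payment: €5,146,963.6093… − €3,170,700.00 = €1,976,263.6093…
Balance at month 17: €1,976,263.6093… × (1 + 0.0115)^5 = €2,092,542.6052…
Penalty: 17 × 0.5% × €7,733,472.00 = €657,345.12
Final settlement = outstanding balance + penalty = €2,092,542.6052… + €657,345.12 = €2,749,887.73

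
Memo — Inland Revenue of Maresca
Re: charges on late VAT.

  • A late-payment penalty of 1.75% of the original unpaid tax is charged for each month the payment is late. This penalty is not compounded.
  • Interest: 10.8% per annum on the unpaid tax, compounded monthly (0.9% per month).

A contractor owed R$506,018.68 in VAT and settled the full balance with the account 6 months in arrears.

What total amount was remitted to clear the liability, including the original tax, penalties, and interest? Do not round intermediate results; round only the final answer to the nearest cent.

Late-payment penalty = 1.75% × R$506,018.68 × 6 mo = R$53,131.96…
Interest: R$506,018.68 × ((1 + 0.009)^6 − 1) = R$506,018.68 × 0.0552297… = R$27,947.2491…
Total = R$506,018.68 + R$53,131.9614 + R$27,947.2491… = R$587,097.89

R$587,097.89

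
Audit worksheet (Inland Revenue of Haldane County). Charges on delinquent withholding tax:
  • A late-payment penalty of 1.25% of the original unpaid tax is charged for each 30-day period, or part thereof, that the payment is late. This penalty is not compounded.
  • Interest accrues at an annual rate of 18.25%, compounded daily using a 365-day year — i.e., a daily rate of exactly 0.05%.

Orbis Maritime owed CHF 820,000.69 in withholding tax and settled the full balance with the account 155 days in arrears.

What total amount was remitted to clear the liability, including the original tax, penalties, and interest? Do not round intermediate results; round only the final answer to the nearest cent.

Penalty periods: ⌈155/30⌉ = 6; penalty = 6 × 1.25% × CHF 820,000.69 = CHF 61,500.05…
Interest: CHF 820,000.69 × ((1 + 0.0005)^155 − 1) = CHF 820,000.69 × 0.08056130… = CHF 66,060.3243…
Total = CHF 820,000.69 + CHF 61,500.0518… + CHF 66,060.3243… = CHF 947,561.07

CHF 947,561.07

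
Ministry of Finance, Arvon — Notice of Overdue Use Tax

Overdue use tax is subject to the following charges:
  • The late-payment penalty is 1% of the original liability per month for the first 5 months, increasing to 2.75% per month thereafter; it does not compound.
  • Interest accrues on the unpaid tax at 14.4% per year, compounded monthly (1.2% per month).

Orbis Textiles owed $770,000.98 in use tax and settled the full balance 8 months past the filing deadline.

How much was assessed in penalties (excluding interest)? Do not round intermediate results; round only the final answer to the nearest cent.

Penalty, months 1–5: 5 × 1% × $770,000.98 = $38,500.05…
Penalty, months 6–8: 3 × 2.75% × $770,000.98 = $63,525.08…
Total penalty = $38,500.05… + $63,525.08… = $102,025.13

$102,025.13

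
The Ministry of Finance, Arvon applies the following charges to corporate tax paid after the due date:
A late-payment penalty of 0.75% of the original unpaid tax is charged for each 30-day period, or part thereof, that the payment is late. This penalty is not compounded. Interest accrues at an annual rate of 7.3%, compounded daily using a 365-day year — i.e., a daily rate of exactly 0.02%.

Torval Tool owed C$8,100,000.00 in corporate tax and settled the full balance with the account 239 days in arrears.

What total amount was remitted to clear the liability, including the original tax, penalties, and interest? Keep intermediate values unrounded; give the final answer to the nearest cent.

C$8,982,542.21

Penalty periods: ⌈239/30⌉ = 8; penalty = 8 × 0.75% × C$8,100,000.00 = C$486,000.00
Interest: C$8,100,000.00 × ((1 + 0.0002)^239 − 1) = C$8,100,000.00 × 0.04895583… = C$396,542.2135…
Total = C$8,100,000.00 + C$486,000.0000 + C$396,542.2135… = C$8,982,542.21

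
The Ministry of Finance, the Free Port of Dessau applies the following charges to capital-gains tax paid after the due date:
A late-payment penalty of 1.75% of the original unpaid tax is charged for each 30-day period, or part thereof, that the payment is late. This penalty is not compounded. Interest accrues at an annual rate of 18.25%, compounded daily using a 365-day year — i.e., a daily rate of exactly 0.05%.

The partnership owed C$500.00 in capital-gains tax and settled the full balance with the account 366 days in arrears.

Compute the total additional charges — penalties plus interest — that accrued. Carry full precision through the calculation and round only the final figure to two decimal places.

C$214.13

Penalty periods: ⌈366/30⌉ = 13; penalty = 13 × 1.75% × C$500.00 = C$113.75
Interest: C$500.00 × ((1 + 0.0005)^366 − 1) = C$500.00 × 0.20075949… = C$100.3797…
Penalties + interest = C$113.7500 + C$100.3797… = C$214.13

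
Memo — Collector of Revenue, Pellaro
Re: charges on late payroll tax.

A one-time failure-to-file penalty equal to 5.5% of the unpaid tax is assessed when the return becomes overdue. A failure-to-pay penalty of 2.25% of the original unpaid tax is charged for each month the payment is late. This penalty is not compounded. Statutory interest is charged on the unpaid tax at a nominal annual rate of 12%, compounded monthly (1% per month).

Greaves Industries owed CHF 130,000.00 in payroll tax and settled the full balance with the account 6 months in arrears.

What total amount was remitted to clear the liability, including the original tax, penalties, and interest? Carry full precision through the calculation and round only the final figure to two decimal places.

Failure-to-file penalty: 5.5% × CHF 130,000.00 = CHF 7,150.00
Failure-to-pay penalty: 6 × 2.25% × CHF 130,000.00 = CHF 17,550.00
Interest: CHF 130,000.00 × ((1 + 0.01)^6 − 1) = CHF 130,000.00 × 0.0615202… = CHF 7,997.6196…
Total = CHF 130,000.00 + CHF 24,700.0000 + CHF 7,997.6196… = CHF 162,697.62

CHF 162,697.62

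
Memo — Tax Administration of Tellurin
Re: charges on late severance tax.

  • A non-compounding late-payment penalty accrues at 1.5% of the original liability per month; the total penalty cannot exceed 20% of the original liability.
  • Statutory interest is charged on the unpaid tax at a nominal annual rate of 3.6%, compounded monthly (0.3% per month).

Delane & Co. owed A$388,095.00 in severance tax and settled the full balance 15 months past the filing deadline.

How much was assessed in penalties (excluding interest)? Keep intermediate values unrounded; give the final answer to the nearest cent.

A$77,619.00

Penalty (uncapped): 15 × 1.5% × A$388,095.00 = A$87,321.38…; cap = 20% × A$388,095.00 = A$77,619.00 → penalty = A$77,619.00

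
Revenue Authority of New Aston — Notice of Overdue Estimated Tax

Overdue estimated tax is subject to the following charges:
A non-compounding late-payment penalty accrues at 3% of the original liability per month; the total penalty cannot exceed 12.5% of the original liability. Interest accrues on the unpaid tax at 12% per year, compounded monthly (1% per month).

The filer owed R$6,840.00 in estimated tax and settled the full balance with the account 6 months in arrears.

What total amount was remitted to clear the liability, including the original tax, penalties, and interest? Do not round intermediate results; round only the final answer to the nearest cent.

Penalty (uncapped): 6 × 3% × R$6,840.00 = R$1,231.20; cap = 12.5% × R$6,840.00 = R$855.00 → penalty = R$855.00
Interest: R$6,840.00 × ((1 + 0.01)^6 − 1) = R$6,840.00 × 0.0615202… = R$420.7978…
Total = R$6,840.00 + R$855.0000 + R$420.7978… = R$8,115.80

R$8,115.80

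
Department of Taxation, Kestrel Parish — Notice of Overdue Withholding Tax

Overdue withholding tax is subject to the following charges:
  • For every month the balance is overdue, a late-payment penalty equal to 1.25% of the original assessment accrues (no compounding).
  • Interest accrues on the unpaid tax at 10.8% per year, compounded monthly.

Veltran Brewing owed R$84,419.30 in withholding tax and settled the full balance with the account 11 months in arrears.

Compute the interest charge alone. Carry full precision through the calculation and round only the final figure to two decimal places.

Interest (10.8%/yr ÷ 12 = 0.9%/month): R$84,419.30 × ((1 + 0.009)^11 − 1) = R$8,743.9382…

R$8,743.94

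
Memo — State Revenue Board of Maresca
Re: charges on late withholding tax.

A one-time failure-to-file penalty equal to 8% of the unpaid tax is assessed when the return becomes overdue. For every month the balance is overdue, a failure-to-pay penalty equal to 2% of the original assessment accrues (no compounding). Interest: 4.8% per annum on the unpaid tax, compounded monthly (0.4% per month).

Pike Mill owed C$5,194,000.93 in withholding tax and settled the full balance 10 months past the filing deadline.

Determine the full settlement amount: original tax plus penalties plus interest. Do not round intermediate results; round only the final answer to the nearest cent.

Failure-to-file penalty: 8% × C$5,194,000.93 = C$415,520.07…
Failure-to-pay penalty = 2% × C$5,194,000.93 × 10 mo = C$1,038,800.19…
Interest: C$5,194,000.93 × ((1 + 0.004)^10 − 1) = C$5,194,000.93 × 0.0407277… = C$211,539.8884…
Total = C$5,194,000.93 + C$1,454,320.2604 + C$211,539.8884… = C$6,859,861.08

C$6,859,861.08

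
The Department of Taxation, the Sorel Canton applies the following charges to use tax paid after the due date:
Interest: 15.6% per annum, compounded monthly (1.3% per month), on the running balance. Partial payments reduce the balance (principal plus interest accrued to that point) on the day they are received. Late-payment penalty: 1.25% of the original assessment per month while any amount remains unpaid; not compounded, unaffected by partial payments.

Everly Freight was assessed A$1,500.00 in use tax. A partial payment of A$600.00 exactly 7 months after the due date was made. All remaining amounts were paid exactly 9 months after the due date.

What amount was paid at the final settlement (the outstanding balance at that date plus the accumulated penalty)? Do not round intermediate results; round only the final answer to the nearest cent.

Balance at month 7: A$1,500.0000 × (1 + 0.013)^7 = A$1,641.9404…
After A$600.00 payment: A$1,641.9404… − A$600.00 = A$1,041.9404…
Balance at month 9: A$1,041.9404… × (1 + 0.013)^2 = A$1,069.2069…
Penalty: 9 × 1.25% × A$1,500.00 = A$168.75
Final settlement = outstanding balance + penalty = A$1,069.2069… + A$168.75 = A$1,237.96

A$1,237.96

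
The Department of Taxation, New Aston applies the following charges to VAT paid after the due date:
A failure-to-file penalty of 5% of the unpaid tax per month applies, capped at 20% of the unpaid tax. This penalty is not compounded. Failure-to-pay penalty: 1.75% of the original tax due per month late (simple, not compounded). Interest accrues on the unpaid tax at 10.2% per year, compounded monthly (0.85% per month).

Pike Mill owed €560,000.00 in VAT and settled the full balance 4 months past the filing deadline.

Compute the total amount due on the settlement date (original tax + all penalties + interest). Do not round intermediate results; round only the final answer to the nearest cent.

€730,484.14

Failure-to-file: 4 × 5% × €560,000.00 = €112,000.00, capped at 20% × €560,000.00 = €112,000.00
Failure-to-pay penalty = 1.75% × €560,000.00 × 4 mo = €39,200.00
Interest: €560,000.00 × ((1 + 0.0085)^4 − 1) = €560,000.00 × 0.0344360… = €19,284.1386…
Total = €560,000.00 + €151,200.0000 + €19,284.1386… = €730,484.14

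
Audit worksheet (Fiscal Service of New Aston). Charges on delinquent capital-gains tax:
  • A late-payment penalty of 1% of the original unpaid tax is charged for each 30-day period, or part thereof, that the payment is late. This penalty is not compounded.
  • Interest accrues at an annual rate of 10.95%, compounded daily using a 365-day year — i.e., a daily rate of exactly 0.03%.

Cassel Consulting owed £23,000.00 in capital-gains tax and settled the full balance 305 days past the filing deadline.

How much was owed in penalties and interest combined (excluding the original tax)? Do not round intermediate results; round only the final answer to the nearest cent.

Penalty periods: ⌈305/30⌉ = 11; penalty = 11 × 1% × £23,000.00 = £2,530.00
Interest: £23,000.00 × ((1 + 0.0003)^305 − 1) = £23,000.00 × 0.09580174… = £2,203.4400…
Penalties + interest = £2,530.0000 + £2,203.4400… = £4,733.44

£4,733.44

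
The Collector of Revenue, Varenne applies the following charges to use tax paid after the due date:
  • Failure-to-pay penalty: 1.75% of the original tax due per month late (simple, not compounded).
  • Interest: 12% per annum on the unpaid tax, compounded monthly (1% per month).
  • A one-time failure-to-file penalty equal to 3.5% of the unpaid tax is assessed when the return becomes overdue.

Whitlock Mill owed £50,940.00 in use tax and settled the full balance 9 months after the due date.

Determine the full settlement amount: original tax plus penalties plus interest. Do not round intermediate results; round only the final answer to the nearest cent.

Failure-to-file penalty: 3.5% × £50,940.00 = £1,782.90
Failure-to-pay penalty = 1.75% × £50,940.00 × 9 mo = £8,023.05
Interest: £50,940.00 × ((1 + 0.01)^9 − 1) = £50,940.00 × 0.0936853… = £4,772.3278…
Total = £50,940.00 + £9,805.9500 + £4,772.3278… = £65,518.28

£65,518.28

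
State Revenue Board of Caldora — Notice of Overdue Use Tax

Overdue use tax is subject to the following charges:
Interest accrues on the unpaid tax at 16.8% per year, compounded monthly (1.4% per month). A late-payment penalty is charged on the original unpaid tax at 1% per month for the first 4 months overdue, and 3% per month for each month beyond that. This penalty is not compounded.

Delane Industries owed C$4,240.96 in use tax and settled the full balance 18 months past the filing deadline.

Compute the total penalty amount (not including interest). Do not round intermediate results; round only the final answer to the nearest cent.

C$1,950.84

Penalty, months 1–4: 4 × 1% × C$4,240.96 = C$169.64…
Penalty, months 5–18: 14 × 3% × C$4,240.96 = C$1,781.20…
Total penalty = C$169.64… + C$1,781.20… = C$1,950.84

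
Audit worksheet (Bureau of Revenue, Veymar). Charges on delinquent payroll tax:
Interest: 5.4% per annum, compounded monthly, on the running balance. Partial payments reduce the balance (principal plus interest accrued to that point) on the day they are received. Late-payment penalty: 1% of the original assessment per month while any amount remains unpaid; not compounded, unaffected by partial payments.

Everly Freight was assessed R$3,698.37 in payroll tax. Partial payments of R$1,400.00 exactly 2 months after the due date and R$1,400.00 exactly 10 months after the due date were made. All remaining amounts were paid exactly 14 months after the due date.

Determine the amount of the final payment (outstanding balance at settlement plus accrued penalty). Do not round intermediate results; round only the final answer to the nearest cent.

Monthly rate = 5.4% ÷ 12 = 0.45%
Balance at month 2: R$3,698.3700 × (1 + 0.0045)^2 = R$3,731.7302…
After R$1,400.00 payment: R$3,731.7302… − R$1,400.00 = R$2,331.7302…
Balance at month 10: R$2,331.7302… × (1 + 0.0045)^8 = R$2,417.0066…
After R$1,400.00 payment: R$2,417.0066… − R$1,400.00 = R$1,017.0066…
Balance at month 14: R$1,017.0066… × (1 + 0.0045)^4 = R$1,035.4366…
Penalty: 14 × 1% × R$3,698.37 = R$517.77…
Final settlement = outstanding balance + penalty = R$1,035.4366… + R$517.77… = R$1,553.21

R$1,553.21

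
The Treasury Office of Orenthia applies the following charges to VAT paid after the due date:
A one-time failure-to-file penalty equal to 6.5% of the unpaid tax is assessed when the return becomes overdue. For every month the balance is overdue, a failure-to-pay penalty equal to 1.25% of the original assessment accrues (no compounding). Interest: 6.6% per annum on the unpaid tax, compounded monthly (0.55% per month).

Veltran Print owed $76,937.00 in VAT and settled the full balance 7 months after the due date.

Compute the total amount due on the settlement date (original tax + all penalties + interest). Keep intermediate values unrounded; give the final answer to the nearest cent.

Failure-to-file penalty: 6.5% × $76,937.00 = $5,000.91…
Failure-to-pay penalty: 7 × 1.25% × $76,937.00 = $6,731.99…
Interest: $76,937.00 × ((1 + 0.0055)^7 − 1) = $76,937.00 × 0.0391411… = $3,011.3992…
Total = $76,937.00 + $11,732.8925 + $3,011.3992… = $91,681.29

$91,681.29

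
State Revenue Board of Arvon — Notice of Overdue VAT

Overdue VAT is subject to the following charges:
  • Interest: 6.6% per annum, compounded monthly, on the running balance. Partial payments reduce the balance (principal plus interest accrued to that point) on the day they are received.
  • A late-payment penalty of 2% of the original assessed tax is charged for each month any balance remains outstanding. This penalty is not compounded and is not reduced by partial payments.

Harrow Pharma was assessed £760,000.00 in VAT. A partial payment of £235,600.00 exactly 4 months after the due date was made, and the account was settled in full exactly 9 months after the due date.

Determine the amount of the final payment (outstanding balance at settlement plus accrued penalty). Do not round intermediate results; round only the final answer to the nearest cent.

£693,107.69

Monthly rate = 6.6% ÷ 12 = 0.55%
Balance at month 4: £760,000.0000 × (1 + 0.0055)^4 = £776,858.4465…
After £235,600.00 payment: £776,858.4465… − £235,600.00 = £541,258.4465…
Balance at month 9: £541,258.4465… × (1 + 0.0055)^5 = £556,307.6874…
Penalty: 9 × 2% × £760,000.00 = £136,800.00
Final settlement = outstanding balance + penalty = £556,307.6874… + £136,800.00 = £693,107.69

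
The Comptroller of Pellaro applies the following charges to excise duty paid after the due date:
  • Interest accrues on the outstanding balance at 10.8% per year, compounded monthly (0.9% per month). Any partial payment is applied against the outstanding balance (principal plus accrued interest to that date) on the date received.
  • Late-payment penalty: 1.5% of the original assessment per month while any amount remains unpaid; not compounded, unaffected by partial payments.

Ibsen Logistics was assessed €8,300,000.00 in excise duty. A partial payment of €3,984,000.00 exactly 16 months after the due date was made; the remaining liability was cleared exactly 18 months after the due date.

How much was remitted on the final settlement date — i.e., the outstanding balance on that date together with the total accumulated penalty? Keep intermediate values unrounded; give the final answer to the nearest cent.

€7,937,535.49

Balance at month 16: €8,300,000.0000 × (1 + 0.009)^16 = €9,579,365.6790…
After €3,984,000.00 payment: €9,579,365.6790… − €3,984,000.00 = €5,595,365.6790…
Balance at month 18: €5,595,365.6790… × (1 + 0.009)^2 = €5,696,535.4859…
Penalty: 18 × 1.5% × €8,300,000.00 = €2,241,000.00
Final settlement = outstanding balance + penalty = €5,696,535.4859… + €2,241,000.00 = €7,937,535.49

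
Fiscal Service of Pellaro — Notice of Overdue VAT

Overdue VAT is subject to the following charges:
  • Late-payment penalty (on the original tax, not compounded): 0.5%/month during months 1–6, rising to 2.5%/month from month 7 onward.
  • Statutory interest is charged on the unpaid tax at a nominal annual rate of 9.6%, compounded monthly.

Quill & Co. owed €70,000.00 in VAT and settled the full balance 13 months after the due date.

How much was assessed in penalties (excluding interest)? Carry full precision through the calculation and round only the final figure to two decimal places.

€14,350.00

Penalty, months 1–6: 6 × 0.5% × €70,000.00 = €2,100.00
Penalty, months 7–13: 7 × 2.5% × €70,000.00 = €12,250.00
Total penalty = €2,100.00 + €12,250.00 = €14,350.00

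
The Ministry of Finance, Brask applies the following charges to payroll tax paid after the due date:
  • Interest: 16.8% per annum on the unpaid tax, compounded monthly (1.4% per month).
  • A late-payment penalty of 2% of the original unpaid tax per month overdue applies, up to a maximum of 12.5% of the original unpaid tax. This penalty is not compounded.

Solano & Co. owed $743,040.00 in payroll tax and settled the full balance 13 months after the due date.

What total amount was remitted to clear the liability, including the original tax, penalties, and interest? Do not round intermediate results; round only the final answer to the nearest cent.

Penalty (uncapped): 13 × 2% × $743,040.00 = $193,190.40; cap = 12.5% × $743,040.00 = $92,880.00 → penalty = $92,880.00
Interest: $743,040.00 × ((1 + 0.014)^13 − 1) = $743,040.00 × 0.1981010… = $147,196.9349…
Total = $743,040.00 + $92,880.0000 + $147,196.9349… = $983,116.93

$983,116.93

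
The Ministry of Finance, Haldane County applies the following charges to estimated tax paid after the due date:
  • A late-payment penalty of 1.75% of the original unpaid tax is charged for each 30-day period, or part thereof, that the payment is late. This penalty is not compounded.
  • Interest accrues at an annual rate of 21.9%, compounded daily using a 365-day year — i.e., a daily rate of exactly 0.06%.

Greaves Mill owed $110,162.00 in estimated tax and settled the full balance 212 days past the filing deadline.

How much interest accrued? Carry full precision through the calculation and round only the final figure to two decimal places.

Interest: $110,162.00 × ((1 + 0.0006)^212 − 1) = $110,162.00 × 0.13560081… = $14,938.0560…

$14,938.06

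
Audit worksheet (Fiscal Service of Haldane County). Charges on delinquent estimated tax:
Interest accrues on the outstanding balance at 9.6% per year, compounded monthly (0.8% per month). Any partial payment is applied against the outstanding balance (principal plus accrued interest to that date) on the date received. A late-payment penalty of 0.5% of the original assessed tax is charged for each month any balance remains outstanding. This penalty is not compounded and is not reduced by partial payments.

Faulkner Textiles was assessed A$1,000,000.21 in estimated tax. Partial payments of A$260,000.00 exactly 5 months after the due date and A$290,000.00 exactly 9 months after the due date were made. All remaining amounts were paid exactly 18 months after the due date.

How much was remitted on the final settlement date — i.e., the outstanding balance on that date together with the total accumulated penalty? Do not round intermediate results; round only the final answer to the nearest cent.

A$644,285.32

Balance at month 5: A$1,000,000.2100 × (1 + 0.008)^5 = A$1,040,645.3590…
After A$260,000.00 payment: A$1,040,645.3590… − A$260,000.00 = A$780,645.3590…
Balance at month 9: A$780,645.3590… × (1 + 0.008)^4 = A$805,927.3803…
After A$290,000.00 payment: A$805,927.3803… − A$290,000.00 = A$515,927.3803…
Balance at month 18: A$515,927.3803… × (1 + 0.008)^9 = A$554,285.3058…
Penalty: 18 × 0.5% × A$1,000,000.21 = A$90,000.02…
Final settlement = outstanding balance + penalty = A$554,285.3058… + A$90,000.02… = A$644,285.32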